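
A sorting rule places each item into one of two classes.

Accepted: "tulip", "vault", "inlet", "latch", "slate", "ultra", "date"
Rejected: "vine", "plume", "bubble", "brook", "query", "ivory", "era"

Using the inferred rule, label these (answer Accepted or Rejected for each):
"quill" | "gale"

Rejected, Rejected

'Accepted' ⟺ contains 't'.
"quill" → no 't' → Rejected.
"gale" → no 't' → Rejected.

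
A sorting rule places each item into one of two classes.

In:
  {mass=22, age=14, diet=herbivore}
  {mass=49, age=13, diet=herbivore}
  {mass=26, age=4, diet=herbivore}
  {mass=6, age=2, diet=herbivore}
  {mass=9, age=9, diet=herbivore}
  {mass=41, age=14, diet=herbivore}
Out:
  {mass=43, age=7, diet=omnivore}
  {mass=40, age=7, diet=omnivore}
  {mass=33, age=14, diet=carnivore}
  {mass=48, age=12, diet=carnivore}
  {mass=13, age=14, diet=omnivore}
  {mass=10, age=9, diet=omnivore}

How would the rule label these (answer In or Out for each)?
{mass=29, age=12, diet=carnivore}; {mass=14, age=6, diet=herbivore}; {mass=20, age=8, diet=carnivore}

Out, In, Out

All 'In' examples share one property — diet is herbivore — and every 'Out' example lacks it.
Out: {mass=29, age=12, diet=carnivore}, since diet is carnivore.
In: {mass=14, age=6, diet=herbivore}, since diet is herbivore.
Out: {mass=20, age=8, diet=carnivore}, since diet is carnivore.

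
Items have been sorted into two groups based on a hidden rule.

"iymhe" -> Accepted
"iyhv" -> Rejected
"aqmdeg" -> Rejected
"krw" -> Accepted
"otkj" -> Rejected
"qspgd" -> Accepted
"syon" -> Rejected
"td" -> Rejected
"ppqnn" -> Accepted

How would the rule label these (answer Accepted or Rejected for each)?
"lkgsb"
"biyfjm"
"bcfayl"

Accepted, Rejected, Rejected

The rule appears to be: odd length.
"lkgsb" → length 5 → Accepted. "biyfjm" → length 6 → Rejected. "bcfayl" → length 6 → Rejected.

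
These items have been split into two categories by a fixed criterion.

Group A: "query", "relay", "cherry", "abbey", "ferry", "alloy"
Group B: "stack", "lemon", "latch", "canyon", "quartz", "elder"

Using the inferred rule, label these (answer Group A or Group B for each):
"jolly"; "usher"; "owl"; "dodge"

Group A, Group B, Group B, Group B

The pattern is that an item is 'Group A' exactly when: ends with 'y'.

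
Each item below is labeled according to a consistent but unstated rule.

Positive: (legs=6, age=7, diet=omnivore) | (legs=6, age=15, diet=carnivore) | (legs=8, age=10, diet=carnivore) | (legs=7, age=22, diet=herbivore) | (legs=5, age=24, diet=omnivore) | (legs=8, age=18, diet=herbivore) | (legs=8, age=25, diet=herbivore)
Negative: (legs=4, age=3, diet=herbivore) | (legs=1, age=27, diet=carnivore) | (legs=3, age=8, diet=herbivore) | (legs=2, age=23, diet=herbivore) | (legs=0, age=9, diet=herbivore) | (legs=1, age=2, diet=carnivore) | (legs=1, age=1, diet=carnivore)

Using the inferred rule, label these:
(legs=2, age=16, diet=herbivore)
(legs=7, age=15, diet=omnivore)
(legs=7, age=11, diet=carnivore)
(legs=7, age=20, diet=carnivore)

Negative, Positive, Positive, Positive

All 'Positive' examples share one property — legs ≥ 5 — and every 'Negative' example lacks it.
(legs=2, age=16, diet=herbivore): legs = 2, does not pass → Negative. (legs=7, age=15, diet=omnivore): legs = 7, meets the rule → Positive. (legs=7, age=11, diet=carnivore): legs = 7, meets the rule → Positive. (legs=7, age=20, diet=carnivore): legs = 7, meets the rule → Positive.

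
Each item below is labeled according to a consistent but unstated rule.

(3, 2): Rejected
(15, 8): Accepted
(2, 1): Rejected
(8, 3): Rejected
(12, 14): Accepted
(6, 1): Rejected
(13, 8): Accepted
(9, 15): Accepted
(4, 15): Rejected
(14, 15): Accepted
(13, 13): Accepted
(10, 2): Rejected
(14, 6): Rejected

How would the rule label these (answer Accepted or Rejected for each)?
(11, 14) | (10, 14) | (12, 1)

Accepted, Accepted, Rejected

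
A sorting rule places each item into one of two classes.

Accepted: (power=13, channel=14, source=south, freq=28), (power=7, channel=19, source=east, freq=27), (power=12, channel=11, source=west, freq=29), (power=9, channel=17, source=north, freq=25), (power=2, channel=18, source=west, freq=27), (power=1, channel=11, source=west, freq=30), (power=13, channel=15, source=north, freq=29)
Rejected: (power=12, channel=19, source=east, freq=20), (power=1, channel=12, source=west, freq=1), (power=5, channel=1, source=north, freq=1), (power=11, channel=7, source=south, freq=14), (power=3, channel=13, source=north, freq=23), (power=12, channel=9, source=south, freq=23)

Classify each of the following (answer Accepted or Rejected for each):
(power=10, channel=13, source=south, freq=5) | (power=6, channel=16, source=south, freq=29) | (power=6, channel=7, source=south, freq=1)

The pattern is that an item is 'Accepted' exactly when: freq ≥ 25.
(power=10, channel=13, source=south, freq=5) — freq = 5, hence Rejected.
(power=6, channel=16, source=south, freq=29) — freq = 29, hence Accepted.
(power=6, channel=7, source=south, freq=1) — freq = 1, hence Rejected.

Rejected, Accepted, Rejected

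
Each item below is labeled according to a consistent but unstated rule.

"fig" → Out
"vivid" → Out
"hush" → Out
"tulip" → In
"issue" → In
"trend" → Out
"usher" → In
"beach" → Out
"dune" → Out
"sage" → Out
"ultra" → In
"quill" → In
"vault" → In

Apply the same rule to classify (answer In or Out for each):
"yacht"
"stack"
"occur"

Out, Out, In

The simplest hypothesis consistent with all the labels is: odd length AND contains 'u'.
"yacht": Out (length 5, no 'u').
"stack": Out (length 5, no 'u').
"occur": In (length 5, has 'u').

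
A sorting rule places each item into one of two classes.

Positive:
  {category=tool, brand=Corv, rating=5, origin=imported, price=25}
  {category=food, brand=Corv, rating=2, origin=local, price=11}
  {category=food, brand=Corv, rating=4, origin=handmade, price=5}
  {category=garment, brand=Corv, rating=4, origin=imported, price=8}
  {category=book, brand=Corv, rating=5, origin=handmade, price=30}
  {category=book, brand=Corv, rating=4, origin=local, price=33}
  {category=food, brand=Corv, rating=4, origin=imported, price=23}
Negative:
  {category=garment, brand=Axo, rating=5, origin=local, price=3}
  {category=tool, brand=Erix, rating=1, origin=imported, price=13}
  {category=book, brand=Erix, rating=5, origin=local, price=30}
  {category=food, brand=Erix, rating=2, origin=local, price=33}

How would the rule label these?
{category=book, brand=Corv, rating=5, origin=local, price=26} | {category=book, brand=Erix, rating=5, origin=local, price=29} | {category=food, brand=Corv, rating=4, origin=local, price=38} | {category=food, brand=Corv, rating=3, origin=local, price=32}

Positive, Negative, Positive, Positive

The pattern is that an item is 'Positive' exactly when: brand is Corv.
{category=book, brand=Corv, rating=5, origin=local, price=26}: brand is Corv, satisfies this → Positive.
{category=book, brand=Erix, rating=5, origin=local, price=29}: brand is Erix, fails this test → Negative.
{category=food, brand=Corv, rating=4, origin=local, price=38}: brand is Corv, satisfies this → Positive.
{category=food, brand=Corv, rating=3, origin=local, price=32}: brand is Corv, satisfies this → Positive.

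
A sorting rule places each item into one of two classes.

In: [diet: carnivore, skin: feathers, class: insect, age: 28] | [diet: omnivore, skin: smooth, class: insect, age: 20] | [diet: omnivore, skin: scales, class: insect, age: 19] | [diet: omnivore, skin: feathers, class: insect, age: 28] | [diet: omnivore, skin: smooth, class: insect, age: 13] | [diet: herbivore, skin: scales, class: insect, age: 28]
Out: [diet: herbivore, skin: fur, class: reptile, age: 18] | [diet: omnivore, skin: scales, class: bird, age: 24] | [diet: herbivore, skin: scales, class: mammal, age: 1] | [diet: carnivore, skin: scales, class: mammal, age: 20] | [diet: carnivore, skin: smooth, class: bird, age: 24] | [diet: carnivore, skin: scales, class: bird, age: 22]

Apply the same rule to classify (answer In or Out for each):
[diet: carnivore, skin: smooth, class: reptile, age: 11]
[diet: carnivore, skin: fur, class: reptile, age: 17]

All 'In' examples share one property — class is insect — and every 'Out' example lacks it.

Out, Out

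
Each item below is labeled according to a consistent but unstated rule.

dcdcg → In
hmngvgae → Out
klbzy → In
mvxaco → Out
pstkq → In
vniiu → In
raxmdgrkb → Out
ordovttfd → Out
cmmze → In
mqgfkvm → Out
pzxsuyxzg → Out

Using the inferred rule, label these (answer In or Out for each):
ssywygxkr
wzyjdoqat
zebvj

Out, Out, In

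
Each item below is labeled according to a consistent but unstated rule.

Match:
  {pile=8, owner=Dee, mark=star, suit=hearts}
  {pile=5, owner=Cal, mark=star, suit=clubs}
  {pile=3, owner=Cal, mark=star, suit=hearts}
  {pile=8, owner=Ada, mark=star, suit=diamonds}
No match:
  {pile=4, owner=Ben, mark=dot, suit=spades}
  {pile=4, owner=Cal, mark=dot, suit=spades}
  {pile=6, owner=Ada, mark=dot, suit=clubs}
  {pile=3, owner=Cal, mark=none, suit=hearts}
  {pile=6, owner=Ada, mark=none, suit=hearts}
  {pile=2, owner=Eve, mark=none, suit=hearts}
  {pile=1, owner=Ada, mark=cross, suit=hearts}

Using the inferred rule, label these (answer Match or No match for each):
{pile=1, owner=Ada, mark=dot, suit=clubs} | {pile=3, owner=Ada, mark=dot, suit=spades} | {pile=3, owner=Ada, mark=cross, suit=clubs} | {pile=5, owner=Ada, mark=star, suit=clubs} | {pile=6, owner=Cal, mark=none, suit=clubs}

No match, No match, No match, Match, No match

A rule that fits every label: mark is star — true of each 'Match' example, false of each 'No match' one.
{pile=1, owner=Ada, mark=dot, suit=clubs}: No match (mark is dot).
{pile=3, owner=Ada, mark=dot, suit=spades}: No match (mark is dot).
{pile=3, owner=Ada, mark=cross, suit=clubs}: No match (mark is cross).
{pile=5, owner=Ada, mark=star, suit=clubs}: Match (mark is star).
{pile=6, owner=Cal, mark=none, suit=clubs}: No match (mark is none).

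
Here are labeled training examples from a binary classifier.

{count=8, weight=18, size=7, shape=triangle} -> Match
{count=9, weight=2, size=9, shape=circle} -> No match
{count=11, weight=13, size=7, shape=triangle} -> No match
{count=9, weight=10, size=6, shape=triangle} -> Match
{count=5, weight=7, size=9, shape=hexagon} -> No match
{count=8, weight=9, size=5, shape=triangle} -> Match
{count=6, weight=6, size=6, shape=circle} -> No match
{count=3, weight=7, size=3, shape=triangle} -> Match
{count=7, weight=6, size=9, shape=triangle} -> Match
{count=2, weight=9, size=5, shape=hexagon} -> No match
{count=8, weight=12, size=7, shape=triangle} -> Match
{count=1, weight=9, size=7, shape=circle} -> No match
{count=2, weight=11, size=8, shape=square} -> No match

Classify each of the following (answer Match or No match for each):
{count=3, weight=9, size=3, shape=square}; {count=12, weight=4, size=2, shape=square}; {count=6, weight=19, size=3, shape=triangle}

The classifier is using: shape is triangle AND count ≤ 9.
{count=3, weight=9, size=3, shape=square}: No match (shape is square, count = 3).
{count=12, weight=4, size=2, shape=square}: No match (shape is square, count = 12).
{count=6, weight=19, size=3, shape=triangle}: Match (shape is triangle, count = 6).

No match, No match, Match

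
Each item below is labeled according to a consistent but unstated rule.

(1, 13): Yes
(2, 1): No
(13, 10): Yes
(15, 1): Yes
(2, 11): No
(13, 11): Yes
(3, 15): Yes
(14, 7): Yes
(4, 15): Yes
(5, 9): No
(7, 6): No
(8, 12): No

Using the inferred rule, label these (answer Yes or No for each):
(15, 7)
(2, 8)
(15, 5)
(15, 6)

Yes, No, Yes, Yes

'Yes' ⟺ max ≥ 13.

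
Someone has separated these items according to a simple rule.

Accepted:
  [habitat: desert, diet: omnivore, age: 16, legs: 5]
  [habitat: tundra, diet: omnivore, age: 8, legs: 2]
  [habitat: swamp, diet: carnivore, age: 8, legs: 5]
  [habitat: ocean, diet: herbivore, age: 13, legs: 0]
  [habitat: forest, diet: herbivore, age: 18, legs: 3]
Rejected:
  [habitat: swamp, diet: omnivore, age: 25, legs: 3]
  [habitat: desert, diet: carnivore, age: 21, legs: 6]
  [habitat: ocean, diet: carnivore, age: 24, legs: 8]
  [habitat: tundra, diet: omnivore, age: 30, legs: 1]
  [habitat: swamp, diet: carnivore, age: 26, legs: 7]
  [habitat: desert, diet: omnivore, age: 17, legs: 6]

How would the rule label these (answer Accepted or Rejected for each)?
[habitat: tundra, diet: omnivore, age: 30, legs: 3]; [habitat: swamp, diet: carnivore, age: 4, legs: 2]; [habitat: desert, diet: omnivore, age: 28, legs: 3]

Rejected, Accepted, Rejected

'Accepted' ⟺ legs ≤ 5 AND age ≤ 18.
[habitat: tundra, diet: omnivore, age: 30, legs: 3] — legs = 3, age = 30, hence Rejected. [habitat: swamp, diet: carnivore, age: 4, legs: 2] — legs = 2, age = 4, hence Accepted. [habitat: desert, diet: omnivore, age: 28, legs: 3] — legs = 3, age = 28, hence Rejected.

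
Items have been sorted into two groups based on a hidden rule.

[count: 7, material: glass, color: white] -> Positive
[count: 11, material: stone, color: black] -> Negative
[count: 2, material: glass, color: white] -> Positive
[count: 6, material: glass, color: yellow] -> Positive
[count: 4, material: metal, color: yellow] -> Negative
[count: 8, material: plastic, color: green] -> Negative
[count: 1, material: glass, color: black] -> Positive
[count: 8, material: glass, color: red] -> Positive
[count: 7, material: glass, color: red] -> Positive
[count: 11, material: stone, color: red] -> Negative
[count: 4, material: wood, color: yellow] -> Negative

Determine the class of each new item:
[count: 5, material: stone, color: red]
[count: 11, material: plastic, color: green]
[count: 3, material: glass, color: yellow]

Every 'Positive' example satisfies: material is glass. None of the 'Negative' examples do.

Negative, Negative, Positive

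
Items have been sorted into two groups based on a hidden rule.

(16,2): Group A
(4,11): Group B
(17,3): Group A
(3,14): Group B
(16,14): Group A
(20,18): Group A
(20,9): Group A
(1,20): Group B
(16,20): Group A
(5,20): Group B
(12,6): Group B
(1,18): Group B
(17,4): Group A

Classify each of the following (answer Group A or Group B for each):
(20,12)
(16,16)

Group A, Group A

The common property of the 'Group A' items is: first ≥ 14. No 'Group B' item has it.
Group A: (20,12), since first 20.
Group A: (16,16), since first 16.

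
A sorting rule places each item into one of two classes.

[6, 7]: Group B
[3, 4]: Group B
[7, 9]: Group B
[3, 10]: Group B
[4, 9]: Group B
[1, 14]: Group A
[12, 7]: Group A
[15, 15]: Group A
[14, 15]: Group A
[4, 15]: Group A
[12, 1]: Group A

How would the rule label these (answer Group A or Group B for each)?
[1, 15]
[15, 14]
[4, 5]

Group A, Group A, Group B

The distinguishing property — max ≥ 12 — holds for all the 'Group A' cases and none of the 'Group B' cases.
[1, 15] — max 15, hence Group A. [15, 14] — max 15, hence Group A. [4, 5] — max 5, hence Group B.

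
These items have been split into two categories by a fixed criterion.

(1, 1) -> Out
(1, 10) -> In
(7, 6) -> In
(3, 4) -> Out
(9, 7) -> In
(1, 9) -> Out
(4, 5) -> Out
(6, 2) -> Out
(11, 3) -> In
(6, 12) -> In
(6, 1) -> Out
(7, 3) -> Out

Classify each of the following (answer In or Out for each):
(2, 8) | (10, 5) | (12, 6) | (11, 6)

Out, In, In, In

All 'In' examples share one property — sum ≥ 11 — and every 'Out' example lacks it.
Out: (2, 8), since 2+8 = 10.
In: (10, 5), since 10+5 = 15.
In: (12, 6), since 12+6 = 18.
In: (11, 6), since 11+6 = 17.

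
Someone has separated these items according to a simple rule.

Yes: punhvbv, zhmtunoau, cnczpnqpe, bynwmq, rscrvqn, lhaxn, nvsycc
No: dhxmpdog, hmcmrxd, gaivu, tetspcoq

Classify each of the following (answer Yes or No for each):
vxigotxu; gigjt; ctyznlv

No, No, Yes

The common property of the 'Yes' items is: contains 'n'. No 'No' item has it.
vxigotxu: no 'n', fails the rule → No.
gigjt: no 'n', fails the rule → No.
ctyznlv: has 'n', matches → Yes.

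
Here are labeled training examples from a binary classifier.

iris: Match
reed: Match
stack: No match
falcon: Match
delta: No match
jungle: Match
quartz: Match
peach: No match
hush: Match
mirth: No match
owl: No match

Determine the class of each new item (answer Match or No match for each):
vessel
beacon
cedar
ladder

Match, Match, No match, Match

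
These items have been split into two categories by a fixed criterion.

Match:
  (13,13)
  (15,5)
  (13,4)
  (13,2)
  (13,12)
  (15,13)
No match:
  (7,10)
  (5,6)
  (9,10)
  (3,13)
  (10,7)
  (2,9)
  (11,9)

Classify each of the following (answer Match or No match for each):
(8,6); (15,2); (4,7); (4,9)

No match, Match, No match, No match

All 'Match' examples share one property — first ≥ 12 — and every 'No match' example lacks it.
(8,6): No match (first 8). (15,2): Match (first 15). (4,7): No match (first 4). (4,9): No match (first 4).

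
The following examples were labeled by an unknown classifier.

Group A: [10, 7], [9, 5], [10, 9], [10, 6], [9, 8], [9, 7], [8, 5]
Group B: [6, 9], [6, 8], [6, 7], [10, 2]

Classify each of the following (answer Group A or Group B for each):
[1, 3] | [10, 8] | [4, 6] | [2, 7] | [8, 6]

Group B, Group A, Group B, Group B, Group A

The common property of the 'Group A' items is: first > second AND sum ≥ 13. No 'Group B' item has it.
Group B: [1, 3], since 1 < 3, 1+3 = 4.
Group A: [10, 8], since 10 > 8, 10+8 = 18.
Group B: [4, 6], since 4 < 6, 4+6 = 10.
Group B: [2, 7], since 2 < 7, 2+7 = 9.
Group A: [8, 6], since 8 > 6, 8+6 = 14.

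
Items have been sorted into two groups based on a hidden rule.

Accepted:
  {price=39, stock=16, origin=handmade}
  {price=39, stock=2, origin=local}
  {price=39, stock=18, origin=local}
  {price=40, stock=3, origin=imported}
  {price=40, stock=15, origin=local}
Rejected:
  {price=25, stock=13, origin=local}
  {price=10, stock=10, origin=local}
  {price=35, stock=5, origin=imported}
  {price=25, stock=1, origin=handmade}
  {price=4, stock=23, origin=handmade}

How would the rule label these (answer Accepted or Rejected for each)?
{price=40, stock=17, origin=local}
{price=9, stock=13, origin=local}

Accepted, Rejected

The pattern is that an item is 'Accepted' exactly when: price ≥ 39.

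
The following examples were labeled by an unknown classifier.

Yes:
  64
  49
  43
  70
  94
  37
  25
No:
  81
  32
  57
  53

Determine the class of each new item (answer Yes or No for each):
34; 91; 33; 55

Yes, Yes, No, Yes

Looking at the examples, the only property every 'Yes' case has and every 'No' case lacks is: ≡ 1 (mod 3).
34: 34 mod 3 = 1, meets the rule → Yes. 91: 91 mod 3 = 1, meets the rule → Yes. 33: 33 mod 3 = 0, does not pass → No. 55: 55 mod 3 = 1, meets the rule → Yes.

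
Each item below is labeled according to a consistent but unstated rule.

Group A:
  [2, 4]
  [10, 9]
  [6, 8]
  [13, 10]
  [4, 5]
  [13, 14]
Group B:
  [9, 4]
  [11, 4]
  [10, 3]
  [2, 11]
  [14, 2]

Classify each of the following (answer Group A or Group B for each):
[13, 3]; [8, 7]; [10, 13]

The rule appears to be: |first − second| ≤ 3.
[13, 3]: |13−3| = 10, does not satisfy this → Group B. [8, 7]: |8−7| = 1, checks out → Group A. [10, 13]: |10−13| = 3, checks out → Group A.

Group B, Group A, Group A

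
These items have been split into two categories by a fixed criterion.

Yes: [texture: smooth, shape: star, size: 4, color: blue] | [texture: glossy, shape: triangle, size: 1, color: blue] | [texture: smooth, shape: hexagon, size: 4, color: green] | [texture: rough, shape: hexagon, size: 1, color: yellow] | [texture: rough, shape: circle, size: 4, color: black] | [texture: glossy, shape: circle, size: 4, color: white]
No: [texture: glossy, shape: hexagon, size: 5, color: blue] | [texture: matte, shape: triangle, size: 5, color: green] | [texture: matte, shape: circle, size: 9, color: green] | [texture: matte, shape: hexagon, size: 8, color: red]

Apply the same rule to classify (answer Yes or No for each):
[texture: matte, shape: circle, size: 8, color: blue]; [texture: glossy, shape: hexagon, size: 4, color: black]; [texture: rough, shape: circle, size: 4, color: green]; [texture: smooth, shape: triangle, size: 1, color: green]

The classifier is using: size ≤ 4.

No, Yes, Yes, Yes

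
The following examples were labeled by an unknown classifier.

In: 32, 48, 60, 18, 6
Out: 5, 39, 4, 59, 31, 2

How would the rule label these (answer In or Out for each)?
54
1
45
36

In, Out, Out, In

The common property of the 'In' items is: even AND at least 5. No 'Out' item has it.
54 → 54 is even, 54 ≥ 5 → In.
1 → 1 is odd, 1 < 5 → Out.
45 → 45 is odd, 45 ≥ 5 → Out.
36 → 36 is even, 36 ≥ 5 → In.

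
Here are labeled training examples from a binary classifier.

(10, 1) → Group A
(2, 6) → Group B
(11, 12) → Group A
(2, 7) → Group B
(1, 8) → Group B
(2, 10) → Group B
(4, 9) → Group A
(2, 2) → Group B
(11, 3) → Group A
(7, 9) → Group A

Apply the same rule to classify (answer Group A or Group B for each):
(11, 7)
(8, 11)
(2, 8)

Group A, Group A, Group B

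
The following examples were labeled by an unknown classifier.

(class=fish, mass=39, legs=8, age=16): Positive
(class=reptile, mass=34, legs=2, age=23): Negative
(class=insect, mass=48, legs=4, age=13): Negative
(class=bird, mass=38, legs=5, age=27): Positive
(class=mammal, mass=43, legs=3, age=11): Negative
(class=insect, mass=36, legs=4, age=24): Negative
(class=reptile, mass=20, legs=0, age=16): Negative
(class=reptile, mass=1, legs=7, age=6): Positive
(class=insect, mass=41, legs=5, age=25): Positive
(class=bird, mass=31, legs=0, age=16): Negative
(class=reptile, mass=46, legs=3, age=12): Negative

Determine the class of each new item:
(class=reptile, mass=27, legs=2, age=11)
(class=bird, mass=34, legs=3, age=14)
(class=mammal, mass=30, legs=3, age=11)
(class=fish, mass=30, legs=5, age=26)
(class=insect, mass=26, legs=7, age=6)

Negative, Negative, Negative, Positive, Positive

All 'Positive' examples share one property — legs ≥ 5 — and every 'Negative' example lacks it.
(class=reptile, mass=27, legs=2, age=11) → legs = 2 → Negative.
(class=bird, mass=34, legs=3, age=14) → legs = 3 → Negative.
(class=mammal, mass=30, legs=3, age=11) → legs = 3 → Negative.
(class=fish, mass=30, legs=5, age=26) → legs = 5 → Positive.
(class=insect, mass=26, legs=7, age=6) → legs = 7 → Positive.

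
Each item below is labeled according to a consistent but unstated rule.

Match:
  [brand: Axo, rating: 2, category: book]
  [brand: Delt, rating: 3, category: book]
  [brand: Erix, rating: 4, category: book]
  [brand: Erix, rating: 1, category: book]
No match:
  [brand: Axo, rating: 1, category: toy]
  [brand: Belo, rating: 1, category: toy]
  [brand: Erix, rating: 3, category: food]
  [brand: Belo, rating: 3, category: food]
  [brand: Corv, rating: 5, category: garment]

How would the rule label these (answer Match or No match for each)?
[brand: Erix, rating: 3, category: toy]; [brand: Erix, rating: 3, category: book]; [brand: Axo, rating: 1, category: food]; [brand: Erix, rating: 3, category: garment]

Comparing the two groups points to one rule — category is book.

No match, Match, No match, No match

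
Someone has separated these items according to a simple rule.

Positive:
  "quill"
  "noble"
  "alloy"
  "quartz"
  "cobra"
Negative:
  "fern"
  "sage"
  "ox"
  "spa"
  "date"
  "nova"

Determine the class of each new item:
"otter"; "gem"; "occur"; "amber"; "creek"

Positive, Negative, Positive, Positive, Positive

Every 'Positive' example satisfies: length ≥ 5. None of the 'Negative' examples do.
"otter": length 5 — satisfies this, so Positive. "gem": length 3 — lacks this property, so Negative. "occur": length 5 — satisfies this, so Positive. "amber": length 5 — satisfies this, so Positive. "creek": length 5 — satisfies this, so Positive.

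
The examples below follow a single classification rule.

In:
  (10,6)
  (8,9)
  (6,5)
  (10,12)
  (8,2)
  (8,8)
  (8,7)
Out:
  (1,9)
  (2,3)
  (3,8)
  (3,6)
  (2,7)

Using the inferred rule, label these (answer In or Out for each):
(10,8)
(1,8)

In, Out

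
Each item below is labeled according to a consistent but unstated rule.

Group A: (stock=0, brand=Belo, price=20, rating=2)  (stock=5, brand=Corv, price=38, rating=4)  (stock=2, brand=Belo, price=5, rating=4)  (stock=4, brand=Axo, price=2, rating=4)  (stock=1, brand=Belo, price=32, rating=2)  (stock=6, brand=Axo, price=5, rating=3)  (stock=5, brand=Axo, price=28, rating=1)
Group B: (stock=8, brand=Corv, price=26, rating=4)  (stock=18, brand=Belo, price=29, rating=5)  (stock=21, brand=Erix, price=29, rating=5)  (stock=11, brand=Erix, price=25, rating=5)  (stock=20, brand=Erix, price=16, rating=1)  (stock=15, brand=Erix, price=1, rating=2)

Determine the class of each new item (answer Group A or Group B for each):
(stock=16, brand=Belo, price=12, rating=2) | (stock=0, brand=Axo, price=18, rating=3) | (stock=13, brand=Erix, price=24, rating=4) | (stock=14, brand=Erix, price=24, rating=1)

Group B, Group A, Group B, Group B

The classifier is using: stock ≤ 6.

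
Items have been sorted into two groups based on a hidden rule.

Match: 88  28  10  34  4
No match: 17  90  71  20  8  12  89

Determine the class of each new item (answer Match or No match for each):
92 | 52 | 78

No match, Match, No match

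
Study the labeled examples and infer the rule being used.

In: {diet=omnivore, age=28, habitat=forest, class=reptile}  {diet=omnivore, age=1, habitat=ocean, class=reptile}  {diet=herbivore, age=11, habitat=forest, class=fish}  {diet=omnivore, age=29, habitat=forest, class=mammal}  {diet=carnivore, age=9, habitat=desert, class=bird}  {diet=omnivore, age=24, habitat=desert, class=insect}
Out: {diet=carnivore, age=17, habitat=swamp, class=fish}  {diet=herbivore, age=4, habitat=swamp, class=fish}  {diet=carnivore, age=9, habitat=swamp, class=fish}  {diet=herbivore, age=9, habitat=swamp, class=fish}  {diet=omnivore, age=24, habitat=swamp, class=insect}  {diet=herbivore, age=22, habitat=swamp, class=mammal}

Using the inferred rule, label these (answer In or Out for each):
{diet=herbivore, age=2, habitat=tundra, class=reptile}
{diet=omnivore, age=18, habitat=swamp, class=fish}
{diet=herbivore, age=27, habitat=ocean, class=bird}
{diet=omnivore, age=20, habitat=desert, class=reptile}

Looking at the examples, the only property every 'In' case has and every 'Out' case lacks is: habitat is not swamp.

In, Out, In, In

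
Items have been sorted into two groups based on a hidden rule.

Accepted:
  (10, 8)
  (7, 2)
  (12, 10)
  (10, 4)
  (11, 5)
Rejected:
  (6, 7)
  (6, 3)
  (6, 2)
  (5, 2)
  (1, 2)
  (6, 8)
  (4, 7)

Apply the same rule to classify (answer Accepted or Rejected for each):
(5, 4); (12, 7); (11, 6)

The distinguishing property — first ≥ 7 — holds for all the 'Accepted' cases and none of the 'Rejected' cases.
(5, 4) — first 5, hence Rejected.
(12, 7) — first 12, hence Accepted.
(11, 6) — first 11, hence Accepted.

Rejected, Accepted, Accepted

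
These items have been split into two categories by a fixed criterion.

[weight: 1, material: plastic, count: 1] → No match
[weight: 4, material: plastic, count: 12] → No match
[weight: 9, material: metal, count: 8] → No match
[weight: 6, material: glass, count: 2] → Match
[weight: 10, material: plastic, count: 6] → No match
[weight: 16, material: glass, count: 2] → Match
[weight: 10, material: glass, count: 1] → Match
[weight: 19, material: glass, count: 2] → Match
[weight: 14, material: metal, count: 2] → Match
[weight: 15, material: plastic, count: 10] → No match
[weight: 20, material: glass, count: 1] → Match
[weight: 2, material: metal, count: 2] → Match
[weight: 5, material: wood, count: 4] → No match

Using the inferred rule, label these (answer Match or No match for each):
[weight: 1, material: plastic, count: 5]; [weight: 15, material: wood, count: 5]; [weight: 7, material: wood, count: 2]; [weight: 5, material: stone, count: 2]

The simplest hypothesis consistent with all the labels is: weight ≥ 2 AND count ≤ 2.
[weight: 1, material: plastic, count: 5] — weight = 1, count = 5, hence No match. [weight: 15, material: wood, count: 5] — weight = 15, count = 5, hence No match. [weight: 7, material: wood, count: 2] — weight = 7, count = 2, hence Match. [weight: 5, material: stone, count: 2] — weight = 5, count = 2, hence Match.

No match, No match, Match, Match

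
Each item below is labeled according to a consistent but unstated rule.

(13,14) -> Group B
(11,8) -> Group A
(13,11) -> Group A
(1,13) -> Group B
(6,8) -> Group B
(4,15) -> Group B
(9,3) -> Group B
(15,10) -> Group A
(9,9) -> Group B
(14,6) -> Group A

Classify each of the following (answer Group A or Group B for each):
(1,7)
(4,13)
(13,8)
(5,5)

Group B, Group B, Group A, Group B

Every 'Group A' example satisfies: first > second AND sum ≥ 14. None of the 'Group B' examples do.
(1,7): Group B (1 < 7, 1+7 = 8).
(4,13): Group B (4 < 13, 4+13 = 17).
(13,8): Group A (13 > 8, 13+8 = 21).
(5,5): Group B (5 = 5, 5+5 = 10).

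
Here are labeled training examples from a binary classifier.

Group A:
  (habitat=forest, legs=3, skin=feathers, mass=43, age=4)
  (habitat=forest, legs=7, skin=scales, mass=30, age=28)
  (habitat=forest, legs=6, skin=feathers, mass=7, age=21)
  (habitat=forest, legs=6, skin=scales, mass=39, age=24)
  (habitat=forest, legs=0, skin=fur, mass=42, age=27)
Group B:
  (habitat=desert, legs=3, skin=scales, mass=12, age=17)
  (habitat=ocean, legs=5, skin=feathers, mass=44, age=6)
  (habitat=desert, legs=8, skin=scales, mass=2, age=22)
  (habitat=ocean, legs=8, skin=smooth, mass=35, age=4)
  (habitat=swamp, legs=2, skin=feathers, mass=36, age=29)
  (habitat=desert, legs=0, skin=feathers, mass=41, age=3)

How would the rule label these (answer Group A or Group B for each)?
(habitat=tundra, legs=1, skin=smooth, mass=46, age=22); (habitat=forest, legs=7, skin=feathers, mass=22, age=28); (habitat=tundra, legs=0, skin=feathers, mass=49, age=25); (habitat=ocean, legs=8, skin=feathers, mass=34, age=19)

The classifier is using: habitat is forest.
(habitat=tundra, legs=1, skin=smooth, mass=46, age=22): habitat is tundra, does not fit → Group B.
(habitat=forest, legs=7, skin=feathers, mass=22, age=28): habitat is forest, passes → Group A.
(habitat=tundra, legs=0, skin=feathers, mass=49, age=25): habitat is tundra, does not fit → Group B.
(habitat=ocean, legs=8, skin=feathers, mass=34, age=19): habitat is ocean, does not fit → Group B.

Group B, Group A, Group B, Group B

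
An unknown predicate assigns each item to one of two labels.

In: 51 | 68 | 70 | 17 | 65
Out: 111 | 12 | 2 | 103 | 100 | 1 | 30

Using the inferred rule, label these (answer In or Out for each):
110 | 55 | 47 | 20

Out, In, In, Out

The simplest hypothesis consistent with all the labels is: digit sum ≥ 5.
110: Out (digit sum 1+1+0 = 2). 55: In (digit sum 5+5 = 10). 47: In (digit sum 4+7 = 11). 20: Out (digit sum 2+0 = 2).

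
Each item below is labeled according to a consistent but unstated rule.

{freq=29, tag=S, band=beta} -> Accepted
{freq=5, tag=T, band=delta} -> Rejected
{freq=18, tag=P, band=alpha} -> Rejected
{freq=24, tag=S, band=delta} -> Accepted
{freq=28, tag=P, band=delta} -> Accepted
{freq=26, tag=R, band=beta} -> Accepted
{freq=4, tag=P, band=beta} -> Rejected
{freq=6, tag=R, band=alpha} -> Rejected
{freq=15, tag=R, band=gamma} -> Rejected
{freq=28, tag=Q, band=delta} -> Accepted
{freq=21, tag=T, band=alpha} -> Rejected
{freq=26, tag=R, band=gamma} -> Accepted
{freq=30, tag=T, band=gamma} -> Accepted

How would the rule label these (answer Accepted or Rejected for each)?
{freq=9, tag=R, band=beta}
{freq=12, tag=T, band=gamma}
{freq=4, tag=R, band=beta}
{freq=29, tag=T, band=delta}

Rejected, Rejected, Rejected, Accepted

The common property of the 'Accepted' items is: freq ≥ 24. No 'Rejected' item has it.
{freq=9, tag=R, band=beta}: freq = 9, fails this test → Rejected. {freq=12, tag=T, band=gamma}: freq = 12, fails this test → Rejected. {freq=4, tag=R, band=beta}: freq = 4, fails this test → Rejected. {freq=29, tag=T, band=delta}: freq = 29, fits → Accepted.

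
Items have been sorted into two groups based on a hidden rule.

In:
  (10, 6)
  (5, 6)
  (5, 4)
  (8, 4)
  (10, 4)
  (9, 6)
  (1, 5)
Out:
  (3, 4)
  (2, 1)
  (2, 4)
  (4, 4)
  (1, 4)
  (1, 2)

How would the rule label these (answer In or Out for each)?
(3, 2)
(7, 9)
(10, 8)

The classifier is using: max ≥ 5.
(3, 2): Out (max 3).
(7, 9): In (max 9).
(10, 8): In (max 10).

Out, In, In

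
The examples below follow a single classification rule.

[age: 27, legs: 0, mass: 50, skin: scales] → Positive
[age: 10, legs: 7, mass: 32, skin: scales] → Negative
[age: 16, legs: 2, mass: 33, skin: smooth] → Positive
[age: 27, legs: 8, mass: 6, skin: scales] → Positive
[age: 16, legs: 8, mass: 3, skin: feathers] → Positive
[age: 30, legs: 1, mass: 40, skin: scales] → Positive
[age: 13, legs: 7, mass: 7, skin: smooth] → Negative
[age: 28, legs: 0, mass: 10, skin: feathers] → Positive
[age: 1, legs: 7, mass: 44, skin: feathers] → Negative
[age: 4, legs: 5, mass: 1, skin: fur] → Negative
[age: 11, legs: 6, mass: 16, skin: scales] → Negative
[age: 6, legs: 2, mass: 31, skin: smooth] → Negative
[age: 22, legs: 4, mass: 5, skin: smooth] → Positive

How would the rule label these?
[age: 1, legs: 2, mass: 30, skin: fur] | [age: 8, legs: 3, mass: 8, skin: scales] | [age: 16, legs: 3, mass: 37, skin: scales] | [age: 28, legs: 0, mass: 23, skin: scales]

Every 'Positive' example satisfies: age ≥ 16. None of the 'Negative' examples do.
Negative: [age: 1, legs: 2, mass: 30, skin: fur], since age = 1.
Negative: [age: 8, legs: 3, mass: 8, skin: scales], since age = 8.
Positive: [age: 16, legs: 3, mass: 37, skin: scales], since age = 16.
Positive: [age: 28, legs: 0, mass: 23, skin: scales], since age = 28.

Negative, Negative, Positive, Positive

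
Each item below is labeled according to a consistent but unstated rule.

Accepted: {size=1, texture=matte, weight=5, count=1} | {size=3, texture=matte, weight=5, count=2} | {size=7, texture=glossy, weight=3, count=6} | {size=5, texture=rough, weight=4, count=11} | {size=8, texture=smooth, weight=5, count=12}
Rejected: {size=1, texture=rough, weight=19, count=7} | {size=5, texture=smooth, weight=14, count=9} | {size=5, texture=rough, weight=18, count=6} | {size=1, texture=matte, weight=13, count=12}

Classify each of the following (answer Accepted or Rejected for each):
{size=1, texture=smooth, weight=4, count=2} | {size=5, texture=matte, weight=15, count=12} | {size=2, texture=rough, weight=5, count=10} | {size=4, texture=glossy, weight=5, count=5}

Rule: weight ≤ 5. This holds for each 'Accepted' example and fails for each 'Rejected' one.
Accepted: {size=1, texture=smooth, weight=4, count=2}, since weight = 4. Rejected: {size=5, texture=matte, weight=15, count=12}, since weight = 15. Accepted: {size=2, texture=rough, weight=5, count=10}, since weight = 5. Accepted: {size=4, texture=glossy, weight=5, count=5}, since weight = 5.

Accepted, Rejected, Accepted, Accepted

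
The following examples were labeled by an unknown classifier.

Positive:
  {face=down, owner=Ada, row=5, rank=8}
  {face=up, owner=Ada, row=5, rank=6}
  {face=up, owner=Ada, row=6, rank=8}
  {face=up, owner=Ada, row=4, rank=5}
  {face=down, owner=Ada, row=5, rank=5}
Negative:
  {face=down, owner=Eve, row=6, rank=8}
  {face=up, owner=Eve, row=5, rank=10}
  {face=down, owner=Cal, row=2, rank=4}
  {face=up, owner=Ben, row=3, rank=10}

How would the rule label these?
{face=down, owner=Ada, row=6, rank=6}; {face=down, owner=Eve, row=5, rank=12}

Positive, Negative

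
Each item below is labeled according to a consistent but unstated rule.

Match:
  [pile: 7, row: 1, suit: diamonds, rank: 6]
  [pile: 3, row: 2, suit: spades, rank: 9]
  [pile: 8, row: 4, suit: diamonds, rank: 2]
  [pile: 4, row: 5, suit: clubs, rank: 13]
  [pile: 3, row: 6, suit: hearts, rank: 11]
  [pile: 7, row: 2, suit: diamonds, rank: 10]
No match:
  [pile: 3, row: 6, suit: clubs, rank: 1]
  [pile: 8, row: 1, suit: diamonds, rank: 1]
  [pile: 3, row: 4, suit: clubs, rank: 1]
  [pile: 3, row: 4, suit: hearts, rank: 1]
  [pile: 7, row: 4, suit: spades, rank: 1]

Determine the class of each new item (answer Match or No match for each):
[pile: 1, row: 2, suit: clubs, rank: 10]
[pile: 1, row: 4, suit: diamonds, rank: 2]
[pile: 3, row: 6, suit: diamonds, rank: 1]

Match, Match, No match

The pattern is that an item is 'Match' exactly when: rank ≥ 2.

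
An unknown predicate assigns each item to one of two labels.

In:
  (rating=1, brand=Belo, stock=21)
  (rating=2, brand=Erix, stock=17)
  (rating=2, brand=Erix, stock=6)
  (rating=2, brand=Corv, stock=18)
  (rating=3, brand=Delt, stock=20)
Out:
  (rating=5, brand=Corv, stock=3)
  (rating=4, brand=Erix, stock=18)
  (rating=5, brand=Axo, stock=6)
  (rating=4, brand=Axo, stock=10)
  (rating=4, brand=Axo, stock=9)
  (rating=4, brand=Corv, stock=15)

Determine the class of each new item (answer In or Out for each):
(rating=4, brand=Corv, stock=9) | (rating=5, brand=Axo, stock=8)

Out, Out

All 'In' examples share one property — rating ≤ 3 — and every 'Out' example lacks it.
(rating=4, brand=Corv, stock=9) → rating = 4 → Out. (rating=5, brand=Axo, stock=8) → rating = 5 → Out.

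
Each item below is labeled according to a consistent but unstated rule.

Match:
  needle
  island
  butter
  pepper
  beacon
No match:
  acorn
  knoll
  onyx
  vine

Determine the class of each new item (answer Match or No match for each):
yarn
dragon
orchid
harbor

The rule appears to be: length 6.

No match, Match, Match, Match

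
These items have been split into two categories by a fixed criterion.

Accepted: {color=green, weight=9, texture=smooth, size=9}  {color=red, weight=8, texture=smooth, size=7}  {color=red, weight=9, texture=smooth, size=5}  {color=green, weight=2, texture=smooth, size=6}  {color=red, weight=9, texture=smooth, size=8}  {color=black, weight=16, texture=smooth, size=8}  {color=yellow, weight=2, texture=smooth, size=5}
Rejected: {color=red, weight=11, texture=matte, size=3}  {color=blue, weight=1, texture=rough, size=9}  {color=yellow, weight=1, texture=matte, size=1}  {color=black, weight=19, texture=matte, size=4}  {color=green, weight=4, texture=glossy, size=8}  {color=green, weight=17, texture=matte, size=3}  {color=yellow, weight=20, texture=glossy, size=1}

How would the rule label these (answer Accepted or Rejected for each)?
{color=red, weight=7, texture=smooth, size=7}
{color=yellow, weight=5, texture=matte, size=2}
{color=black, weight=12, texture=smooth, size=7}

Accepted, Rejected, Accepted

The classifier is using: texture is smooth.
{color=red, weight=7, texture=smooth, size=7}: texture is smooth — satisfies this, so Accepted.
{color=yellow, weight=5, texture=matte, size=2}: texture is matte — doesn't match, so Rejected.
{color=black, weight=12, texture=smooth, size=7}: texture is smooth — satisfies this, so Accepted.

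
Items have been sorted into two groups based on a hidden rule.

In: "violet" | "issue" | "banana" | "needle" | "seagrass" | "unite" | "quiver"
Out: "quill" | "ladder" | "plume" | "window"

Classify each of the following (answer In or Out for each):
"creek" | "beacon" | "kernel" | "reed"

Out, In, Out, Out

A rule that fits every label: has ≥ 3 vowels — true of each 'In' example, false of each 'Out' one.
"creek": 2 vowels — does not fit, so Out.
"beacon": 3 vowels — checks out, so In.
"kernel": 2 vowels — does not fit, so Out.
"reed": 2 vowels — does not fit, so Out.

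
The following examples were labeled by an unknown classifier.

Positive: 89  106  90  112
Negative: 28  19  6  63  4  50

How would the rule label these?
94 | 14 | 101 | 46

Positive, Negative, Positive, Negative

The distinguishing property — at least 89 — holds for all the 'Positive' cases and none of the 'Negative' cases.
94 → 94 ≥ 89 → Positive.
14 → 14 < 89 → Negative.
101 → 101 ≥ 89 → Positive.
46 → 46 < 89 → Negative.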